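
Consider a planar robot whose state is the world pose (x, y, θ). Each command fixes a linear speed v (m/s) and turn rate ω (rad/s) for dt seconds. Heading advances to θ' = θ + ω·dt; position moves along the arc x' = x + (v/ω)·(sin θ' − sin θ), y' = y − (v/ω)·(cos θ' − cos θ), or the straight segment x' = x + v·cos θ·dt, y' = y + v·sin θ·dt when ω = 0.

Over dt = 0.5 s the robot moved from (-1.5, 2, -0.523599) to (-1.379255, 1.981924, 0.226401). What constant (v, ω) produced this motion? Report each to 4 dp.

v = 0.2500, ω = 1.5000

Δθ = 0.226401 − -0.523599 = 0.750000
ω = Δθ/dt = 0.750000/0.5 = 1.5000
R = Δx/(sin θ' − sin θ) = 0.1667
v = R·ω = 0.1667·1.5000 = 0.2500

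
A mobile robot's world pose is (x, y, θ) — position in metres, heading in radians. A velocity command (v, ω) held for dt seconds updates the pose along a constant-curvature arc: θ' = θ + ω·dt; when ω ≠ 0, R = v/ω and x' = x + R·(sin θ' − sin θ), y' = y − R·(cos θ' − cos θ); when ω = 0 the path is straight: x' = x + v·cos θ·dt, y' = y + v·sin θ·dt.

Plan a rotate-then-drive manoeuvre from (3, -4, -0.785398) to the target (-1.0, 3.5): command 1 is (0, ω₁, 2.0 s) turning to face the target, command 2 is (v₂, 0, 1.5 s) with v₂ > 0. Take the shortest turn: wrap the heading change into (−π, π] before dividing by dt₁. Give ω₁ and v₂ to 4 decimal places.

heading to target = atan2(3.5−-4, -1−3) = 2.0608
Δθ = wrap(2.0608 − -0.7854) = 2.8462; ω₁ = Δθ/dt₁ = 1.4231
distance = √((-1−3)² + (3.5−-4)²) = 8.5000; v₂ = distance/dt₂ = 5.6667

ω₁ = 1.4231, v₂ = 5.6667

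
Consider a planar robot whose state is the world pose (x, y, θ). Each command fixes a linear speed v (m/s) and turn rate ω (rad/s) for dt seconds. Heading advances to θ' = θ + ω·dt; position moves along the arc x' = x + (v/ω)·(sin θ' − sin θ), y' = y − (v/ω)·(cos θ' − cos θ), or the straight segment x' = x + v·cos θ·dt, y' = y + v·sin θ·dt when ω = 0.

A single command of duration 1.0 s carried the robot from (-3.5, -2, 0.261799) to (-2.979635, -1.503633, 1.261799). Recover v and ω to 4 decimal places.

Δθ = 1.261799 − 0.261799 = 1.000000
ω = Δθ/dt = 1.000000/1.0 = 1.0000
R = Δx/(sin θ' − sin θ) = 0.7500
v = R·ω = 0.7500·1.0000 = 0.7500

v = 0.7500, ω = 1.0000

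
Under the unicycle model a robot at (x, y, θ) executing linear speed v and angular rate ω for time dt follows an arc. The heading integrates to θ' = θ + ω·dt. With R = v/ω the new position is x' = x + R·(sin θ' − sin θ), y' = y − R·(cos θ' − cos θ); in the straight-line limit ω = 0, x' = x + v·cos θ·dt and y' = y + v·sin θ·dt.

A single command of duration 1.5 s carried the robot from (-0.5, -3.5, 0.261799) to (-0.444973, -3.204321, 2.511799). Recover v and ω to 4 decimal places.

v = 0.2500, ω = 1.5000

Δθ = 2.511799 − 0.261799 = 2.250000
ω = Δθ/dt = 2.250000/1.5 = 1.5000
R = −Δy/(cos θ' − cos θ) = 0.1667
v = R·ω = 0.1667·1.5000 = 0.2500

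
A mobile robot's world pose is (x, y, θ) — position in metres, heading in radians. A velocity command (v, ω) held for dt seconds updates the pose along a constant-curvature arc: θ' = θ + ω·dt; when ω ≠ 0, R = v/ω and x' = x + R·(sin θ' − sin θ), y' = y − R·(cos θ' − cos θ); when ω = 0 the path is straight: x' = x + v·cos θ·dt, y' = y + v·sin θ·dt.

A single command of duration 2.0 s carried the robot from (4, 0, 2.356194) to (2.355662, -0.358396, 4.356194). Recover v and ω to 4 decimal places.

Δθ = 4.356194 − 2.356194 = 2.000000
ω = Δθ/dt = 2.000000/2.0 = 1.0000
R = Δx/(sin θ' − sin θ) = 1.0000
v = R·ω = 1.0000·1.0000 = 1.0000

v = 1.0000, ω = 1.0000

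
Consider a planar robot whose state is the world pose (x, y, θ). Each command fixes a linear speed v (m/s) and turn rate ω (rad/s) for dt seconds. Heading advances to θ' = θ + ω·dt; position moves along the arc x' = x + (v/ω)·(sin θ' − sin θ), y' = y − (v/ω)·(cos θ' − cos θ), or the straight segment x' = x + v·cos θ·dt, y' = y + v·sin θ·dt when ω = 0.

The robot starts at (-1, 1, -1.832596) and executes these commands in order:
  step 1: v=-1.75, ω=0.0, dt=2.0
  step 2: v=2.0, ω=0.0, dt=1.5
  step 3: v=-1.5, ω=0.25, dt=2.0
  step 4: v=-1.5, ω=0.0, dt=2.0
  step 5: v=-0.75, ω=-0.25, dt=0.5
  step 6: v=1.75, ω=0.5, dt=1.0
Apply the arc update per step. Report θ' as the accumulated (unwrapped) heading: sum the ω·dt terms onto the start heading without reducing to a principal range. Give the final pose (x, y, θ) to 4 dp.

(-0.9937, 6.1170, -0.9576)

step 1: θ'=-1.8326 (straight) → pose (-0.0941, 4.3807, -1.8326)
step 2: θ'=-1.8326 (straight) → pose (-0.8706, 1.4830, -1.8326)
step 3: θ'=-1.3326 (R=-6.0000) → pose (-0.8356, 4.4516, -1.3326)
step 4: θ'=-1.3326 (straight) → pose (-1.5434, 7.3669, -1.3326)
step 5: θ'=-1.4576 (R=3.0000) → pose (-1.6089, 7.7359, -1.4576)
step 6: θ'=-0.9576 (R=3.5000) → pose (-0.9937, 6.1170, -0.9576)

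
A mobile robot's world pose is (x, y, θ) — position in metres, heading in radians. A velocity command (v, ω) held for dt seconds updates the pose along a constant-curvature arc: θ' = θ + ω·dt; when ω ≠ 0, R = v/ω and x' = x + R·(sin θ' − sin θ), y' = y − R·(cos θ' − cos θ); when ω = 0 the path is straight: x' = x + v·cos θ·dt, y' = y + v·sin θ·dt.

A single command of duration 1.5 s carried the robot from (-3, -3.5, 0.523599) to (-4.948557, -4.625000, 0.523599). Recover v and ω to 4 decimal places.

v = -1.5000, ω = 0.0000

Δθ = 0.523599 − 0.523599 = 0.000000
ω = Δθ/dt = 0.000000/1.5 = 0.0000
ω = 0 → v = (Δx·cos θ + Δy·sin θ)/dt = -1.5000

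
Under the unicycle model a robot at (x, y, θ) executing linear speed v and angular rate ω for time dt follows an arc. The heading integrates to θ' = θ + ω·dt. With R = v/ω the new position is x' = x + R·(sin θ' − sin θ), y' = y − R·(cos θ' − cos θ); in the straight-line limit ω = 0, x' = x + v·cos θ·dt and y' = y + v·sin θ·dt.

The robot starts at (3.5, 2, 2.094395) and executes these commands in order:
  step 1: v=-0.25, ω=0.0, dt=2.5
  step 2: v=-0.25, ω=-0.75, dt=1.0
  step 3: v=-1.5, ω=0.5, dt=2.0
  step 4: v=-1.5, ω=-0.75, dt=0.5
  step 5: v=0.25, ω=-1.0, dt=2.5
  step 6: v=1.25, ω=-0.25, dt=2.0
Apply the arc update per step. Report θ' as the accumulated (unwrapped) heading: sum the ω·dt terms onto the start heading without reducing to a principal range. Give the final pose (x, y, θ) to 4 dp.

(7.1530, -3.6018, -1.0306)

step 1: θ'=2.0944 (straight) → pose (3.8125, 1.4587, 2.0944)
step 2: θ'=1.3444 (R=0.3333) → pose (3.8487, 1.2172, 1.3444)
step 3: θ'=2.3444 (R=-3.0000) → pose (4.6259, -1.5523, 2.3444)
step 4: θ'=1.9694 (R=2.0000) → pose (5.0383, -2.1735, 1.9694)
step 5: θ'=-0.5306 (R=-0.2500) → pose (5.3952, -1.8608, -0.5306)
step 6: θ'=-1.0306 (R=-5.0000) → pose (7.1530, -3.6018, -1.0306)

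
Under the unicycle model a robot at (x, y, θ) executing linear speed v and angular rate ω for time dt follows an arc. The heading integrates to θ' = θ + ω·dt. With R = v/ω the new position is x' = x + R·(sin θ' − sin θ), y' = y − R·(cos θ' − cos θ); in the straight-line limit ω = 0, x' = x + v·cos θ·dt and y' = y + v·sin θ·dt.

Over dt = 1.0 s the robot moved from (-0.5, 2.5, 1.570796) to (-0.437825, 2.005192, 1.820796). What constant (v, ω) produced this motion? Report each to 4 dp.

Δθ = 1.820796 − 1.570796 = 0.250000
ω = Δθ/dt = 0.250000/1.0 = 0.2500
R = −Δy/(cos θ' − cos θ) = -2.0000
v = R·ω = -2.0000·0.2500 = -0.5000

v = -0.5000, ω = 0.2500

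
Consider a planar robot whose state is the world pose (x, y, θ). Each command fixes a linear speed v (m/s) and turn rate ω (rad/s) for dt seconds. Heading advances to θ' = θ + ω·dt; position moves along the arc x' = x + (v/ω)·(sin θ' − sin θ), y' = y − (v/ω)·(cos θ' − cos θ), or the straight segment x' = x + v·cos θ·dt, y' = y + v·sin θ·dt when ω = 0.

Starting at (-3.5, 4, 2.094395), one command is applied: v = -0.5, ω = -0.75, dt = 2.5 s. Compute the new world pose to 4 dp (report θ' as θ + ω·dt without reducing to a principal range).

(-3.9323, 3.0160, 0.2194)

θ' = 2.0944 + -0.75·2.5 = 0.2194
R = v/ω = -0.5/-0.75 = 0.6667
x' = -3.5 + 0.6667·(sin 0.2194 − sin 2.0944) = -3.9323
y' = 4 − 0.6667·(cos 0.2194 − cos 2.0944) = 3.0160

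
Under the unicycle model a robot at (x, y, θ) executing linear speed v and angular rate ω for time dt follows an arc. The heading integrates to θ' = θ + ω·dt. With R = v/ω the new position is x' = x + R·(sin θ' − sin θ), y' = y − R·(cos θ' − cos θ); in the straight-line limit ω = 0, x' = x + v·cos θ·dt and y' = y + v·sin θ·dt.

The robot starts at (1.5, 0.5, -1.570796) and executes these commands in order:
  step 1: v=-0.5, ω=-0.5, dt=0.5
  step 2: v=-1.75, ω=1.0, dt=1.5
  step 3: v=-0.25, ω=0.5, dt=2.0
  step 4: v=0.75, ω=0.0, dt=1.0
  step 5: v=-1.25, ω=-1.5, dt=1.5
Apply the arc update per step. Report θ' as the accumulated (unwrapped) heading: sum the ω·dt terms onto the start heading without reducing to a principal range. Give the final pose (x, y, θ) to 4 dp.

step 1: θ'=-1.8208 (R=1.0000) → pose (1.5311, 0.7474, -1.8208)
step 2: θ'=-0.3208 (R=-1.7500) → pose (0.3873, 2.8411, -0.3208)
step 3: θ'=0.6792 (R=-0.5000) → pose (-0.0844, 2.7556, 0.6792)
step 4: θ'=0.6792 (straight) → pose (0.4991, 3.2268, 0.6792)
step 5: θ'=-1.5708 (R=0.8333) → pose (-0.8577, 3.8752, -1.5708)

(-0.8577, 3.8752, -1.5708)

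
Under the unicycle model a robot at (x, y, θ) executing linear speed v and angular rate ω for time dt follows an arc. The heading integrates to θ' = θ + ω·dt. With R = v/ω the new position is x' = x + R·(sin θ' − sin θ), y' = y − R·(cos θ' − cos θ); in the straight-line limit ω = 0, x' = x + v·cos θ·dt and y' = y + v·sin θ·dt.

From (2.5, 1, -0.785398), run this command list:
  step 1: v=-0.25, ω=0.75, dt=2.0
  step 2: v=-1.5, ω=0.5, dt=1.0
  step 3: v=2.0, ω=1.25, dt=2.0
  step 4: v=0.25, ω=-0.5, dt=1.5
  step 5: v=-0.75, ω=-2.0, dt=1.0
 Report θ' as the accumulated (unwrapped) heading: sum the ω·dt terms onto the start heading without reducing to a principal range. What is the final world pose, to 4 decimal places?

step 1: θ'=0.7146 (R=-0.3333) → pose (2.0459, 1.0161, 0.7146)
step 2: θ'=1.2146 (R=-3.0000) → pose (1.2001, -0.2039, 1.2146)
step 3: θ'=3.7146 (R=1.6000) → pose (-1.1669, 1.6985, 3.7146)
step 4: θ'=2.9646 (R=-0.5000) → pose (-1.5260, 1.6265, 2.9646)
step 5: θ'=0.9646 (R=0.3750) → pose (-1.2839, 1.0437, 0.9646)

(-1.2839, 1.0437, 0.9646)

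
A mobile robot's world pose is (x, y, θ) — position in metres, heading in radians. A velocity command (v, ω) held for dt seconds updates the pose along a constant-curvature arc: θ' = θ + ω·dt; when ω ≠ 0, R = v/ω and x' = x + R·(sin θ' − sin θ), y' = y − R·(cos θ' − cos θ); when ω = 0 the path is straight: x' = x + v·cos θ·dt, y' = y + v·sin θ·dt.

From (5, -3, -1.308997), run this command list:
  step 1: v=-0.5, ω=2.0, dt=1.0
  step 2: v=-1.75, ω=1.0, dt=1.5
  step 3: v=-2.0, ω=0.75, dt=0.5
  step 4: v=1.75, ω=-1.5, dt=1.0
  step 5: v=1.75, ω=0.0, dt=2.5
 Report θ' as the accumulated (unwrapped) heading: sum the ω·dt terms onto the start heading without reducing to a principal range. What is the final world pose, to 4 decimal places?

step 1: θ'=0.6910 (R=-0.2500) → pose (4.5992, -2.8721, 0.6910)
step 2: θ'=2.1910 (R=-1.7500) → pose (4.2904, -5.2377, 2.1910)
step 3: θ'=2.5660 (R=-2.6667) → pose (5.0089, -5.9248, 2.5660)
step 4: θ'=1.0660 (R=-1.1667) → pose (4.6228, -4.3819, 1.0660)
step 5: θ'=1.0660 (straight) → pose (6.7386, -0.5526, 1.0660)

(6.7386, -0.5526, 1.0660)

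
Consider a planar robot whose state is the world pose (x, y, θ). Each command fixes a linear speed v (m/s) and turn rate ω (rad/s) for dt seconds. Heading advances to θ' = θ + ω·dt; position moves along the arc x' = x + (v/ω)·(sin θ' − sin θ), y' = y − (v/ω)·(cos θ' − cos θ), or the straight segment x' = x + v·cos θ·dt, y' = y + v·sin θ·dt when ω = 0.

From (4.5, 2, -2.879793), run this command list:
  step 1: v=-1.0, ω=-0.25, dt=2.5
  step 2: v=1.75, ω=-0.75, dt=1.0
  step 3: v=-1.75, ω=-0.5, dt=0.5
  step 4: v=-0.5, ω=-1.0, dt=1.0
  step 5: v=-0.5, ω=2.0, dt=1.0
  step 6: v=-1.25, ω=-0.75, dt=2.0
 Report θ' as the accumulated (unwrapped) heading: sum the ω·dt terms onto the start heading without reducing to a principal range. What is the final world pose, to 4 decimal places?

(6.9293, -0.7084, -5.0048)

step 1: θ'=-3.5048 (R=4.0000) → pose (6.9563, 1.8754, -3.5048)
step 2: θ'=-4.2548 (R=-2.3333) → pose (5.6920, 3.0256, -4.2548)
step 3: θ'=-4.5048 (R=3.5000) → pose (5.9770, 2.2007, -4.5048)
step 4: θ'=-5.5048 (R=0.5000) → pose (5.8388, 1.7417, -5.5048)
step 5: θ'=-3.5048 (R=-0.2500) → pose (5.9255, 1.3299, -3.5048)
step 6: θ'=-5.0048 (R=1.6667) → pose (6.9293, -0.7084, -5.0048)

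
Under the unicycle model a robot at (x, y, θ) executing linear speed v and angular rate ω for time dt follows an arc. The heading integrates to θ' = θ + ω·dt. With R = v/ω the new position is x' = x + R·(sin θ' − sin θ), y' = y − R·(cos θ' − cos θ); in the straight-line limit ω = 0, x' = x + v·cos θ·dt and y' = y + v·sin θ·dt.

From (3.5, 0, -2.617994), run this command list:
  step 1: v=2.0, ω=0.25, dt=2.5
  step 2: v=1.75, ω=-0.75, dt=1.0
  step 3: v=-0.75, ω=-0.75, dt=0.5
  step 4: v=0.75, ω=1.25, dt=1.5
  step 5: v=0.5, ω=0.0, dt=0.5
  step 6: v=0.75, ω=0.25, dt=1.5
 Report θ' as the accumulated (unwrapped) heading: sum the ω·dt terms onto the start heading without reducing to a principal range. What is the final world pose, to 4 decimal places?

step 1: θ'=-1.9930 (R=8.0000) → pose (0.2025, -3.6501, -1.9930)
step 2: θ'=-2.7430 (R=-2.3333) → pose (-1.0203, -4.8444, -2.7430)
step 3: θ'=-3.1180 (R=1.0000) → pose (-0.6558, -4.7663, -3.1180)
step 4: θ'=-1.2430 (R=0.6000) → pose (-1.2097, -5.5593, -1.2430)
step 5: θ'=-1.2430 (straight) → pose (-1.1292, -5.7960, -1.2430)
step 6: θ'=-0.8680 (R=3.0000) → pose (-0.5781, -6.7691, -0.8680)

(-0.5781, -6.7691, -0.8680)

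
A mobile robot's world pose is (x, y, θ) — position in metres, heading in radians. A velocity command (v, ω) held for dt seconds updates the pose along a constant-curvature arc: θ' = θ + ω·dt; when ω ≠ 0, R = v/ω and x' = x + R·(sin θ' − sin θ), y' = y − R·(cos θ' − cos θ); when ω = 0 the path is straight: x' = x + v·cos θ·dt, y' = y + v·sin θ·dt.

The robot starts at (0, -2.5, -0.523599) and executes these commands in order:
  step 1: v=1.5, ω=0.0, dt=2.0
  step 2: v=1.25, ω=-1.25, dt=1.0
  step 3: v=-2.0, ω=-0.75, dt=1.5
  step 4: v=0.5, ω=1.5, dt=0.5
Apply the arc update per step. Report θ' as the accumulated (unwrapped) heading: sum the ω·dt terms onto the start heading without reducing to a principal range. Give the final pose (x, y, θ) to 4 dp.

step 1: θ'=-0.5236 (straight) → pose (2.5981, -4.0000, -0.5236)
step 2: θ'=-1.7736 (R=-1.0000) → pose (3.0776, -5.0674, -1.7736)
step 3: θ'=-2.8986 (R=2.6667) → pose (5.0480, -3.0162, -2.8986)
step 4: θ'=-2.1486 (R=0.3333) → pose (4.8490, -3.1577, -2.1486)

(4.8490, -3.1577, -2.1486)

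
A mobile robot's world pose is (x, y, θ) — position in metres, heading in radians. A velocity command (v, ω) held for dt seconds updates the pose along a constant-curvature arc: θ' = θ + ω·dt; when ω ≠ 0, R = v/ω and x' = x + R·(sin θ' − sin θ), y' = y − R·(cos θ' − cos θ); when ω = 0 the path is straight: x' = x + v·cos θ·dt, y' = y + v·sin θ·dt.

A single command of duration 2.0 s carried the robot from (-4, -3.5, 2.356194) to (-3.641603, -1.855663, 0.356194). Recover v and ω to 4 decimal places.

v = 1.0000, ω = -1.0000

Δθ = 0.356194 − 2.356194 = -2.000000
ω = Δθ/dt = -2.000000/2.0 = -1.0000
R = −Δy/(cos θ' − cos θ) = -1.0000
v = R·ω = -1.0000·-1.0000 = 1.0000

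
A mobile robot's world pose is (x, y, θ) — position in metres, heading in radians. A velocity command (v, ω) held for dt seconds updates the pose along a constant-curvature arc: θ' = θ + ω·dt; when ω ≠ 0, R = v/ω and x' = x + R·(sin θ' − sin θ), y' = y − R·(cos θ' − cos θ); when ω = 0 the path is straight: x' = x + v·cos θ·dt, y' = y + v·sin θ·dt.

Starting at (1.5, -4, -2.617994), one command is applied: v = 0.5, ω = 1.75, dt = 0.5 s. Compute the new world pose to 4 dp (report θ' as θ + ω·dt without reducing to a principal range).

(1.3614, -4.1985, -1.7430)

θ' = -2.6180 + 1.75·0.5 = -1.7430
R = v/ω = 0.5/1.75 = 0.2857
x' = 1.5 + 0.2857·(sin -1.7430 − sin -2.6180) = 1.3614
y' = -4 − 0.2857·(cos -1.7430 − cos -2.6180) = -4.1985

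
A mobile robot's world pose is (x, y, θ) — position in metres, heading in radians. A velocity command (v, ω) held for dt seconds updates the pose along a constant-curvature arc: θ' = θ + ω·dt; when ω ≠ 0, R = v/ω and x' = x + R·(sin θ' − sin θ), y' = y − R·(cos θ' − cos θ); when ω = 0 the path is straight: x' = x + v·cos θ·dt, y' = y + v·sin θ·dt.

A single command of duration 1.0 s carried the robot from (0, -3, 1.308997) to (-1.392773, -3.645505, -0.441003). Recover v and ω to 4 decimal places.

v = -1.7500, ω = -1.7500

Δθ = -0.441003 − 1.308997 = -1.750000
ω = Δθ/dt = -1.750000/1.0 = -1.7500
R = Δx/(sin θ' − sin θ) = 1.0000
v = R·ω = 1.0000·-1.7500 = -1.7500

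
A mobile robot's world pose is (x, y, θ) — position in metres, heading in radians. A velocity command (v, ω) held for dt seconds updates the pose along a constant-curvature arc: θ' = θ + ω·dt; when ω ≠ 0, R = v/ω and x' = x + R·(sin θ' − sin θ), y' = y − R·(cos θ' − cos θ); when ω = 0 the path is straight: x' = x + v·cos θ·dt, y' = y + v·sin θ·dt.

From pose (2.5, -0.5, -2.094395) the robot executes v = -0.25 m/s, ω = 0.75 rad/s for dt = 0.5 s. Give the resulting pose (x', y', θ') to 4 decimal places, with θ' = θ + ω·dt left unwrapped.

(2.5410, -0.3827, -1.7194)

θ' = -2.0944 + 0.75·0.5 = -1.7194
R = v/ω = -0.25/0.75 = -0.3333
x' = 2.5 + -0.3333·(sin -1.7194 − sin -2.0944) = 2.5410
y' = -0.5 − -0.3333·(cos -1.7194 − cos -2.0944) = -0.3827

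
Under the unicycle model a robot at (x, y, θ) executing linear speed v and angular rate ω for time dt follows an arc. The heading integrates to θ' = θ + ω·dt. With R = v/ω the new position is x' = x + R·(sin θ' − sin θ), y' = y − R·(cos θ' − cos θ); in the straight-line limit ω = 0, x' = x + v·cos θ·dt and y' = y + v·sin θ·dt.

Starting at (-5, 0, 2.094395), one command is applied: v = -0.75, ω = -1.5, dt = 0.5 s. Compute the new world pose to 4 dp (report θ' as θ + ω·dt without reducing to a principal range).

(-4.9458, -0.3622, 1.3444)

θ' = 2.0944 + -1.5·0.5 = 1.3444
R = v/ω = -0.75/-1.5 = 0.5000
x' = -5 + 0.5000·(sin 1.3444 − sin 2.0944) = -4.9458
y' = 0 − 0.5000·(cos 1.3444 − cos 2.0944) = -0.3622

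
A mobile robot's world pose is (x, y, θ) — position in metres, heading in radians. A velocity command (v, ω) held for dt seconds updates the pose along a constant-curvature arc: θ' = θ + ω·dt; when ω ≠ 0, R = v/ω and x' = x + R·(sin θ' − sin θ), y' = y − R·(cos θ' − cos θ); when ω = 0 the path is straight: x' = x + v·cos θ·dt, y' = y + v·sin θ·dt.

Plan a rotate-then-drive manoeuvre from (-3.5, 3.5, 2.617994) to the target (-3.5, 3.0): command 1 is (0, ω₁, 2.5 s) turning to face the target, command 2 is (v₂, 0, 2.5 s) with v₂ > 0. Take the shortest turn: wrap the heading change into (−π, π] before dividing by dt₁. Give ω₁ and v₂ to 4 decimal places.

ω₁ = 0.8378, v₂ = 0.2000

heading to target = atan2(3−3.5, -3.5−-3.5) = -1.5708
Δθ = wrap(-1.5708 − 2.6180) = 2.0944; ω₁ = Δθ/dt₁ = 0.8378
distance = √((-3.5−-3.5)² + (3−3.5)²) = 0.5000; v₂ = distance/dt₂ = 0.2000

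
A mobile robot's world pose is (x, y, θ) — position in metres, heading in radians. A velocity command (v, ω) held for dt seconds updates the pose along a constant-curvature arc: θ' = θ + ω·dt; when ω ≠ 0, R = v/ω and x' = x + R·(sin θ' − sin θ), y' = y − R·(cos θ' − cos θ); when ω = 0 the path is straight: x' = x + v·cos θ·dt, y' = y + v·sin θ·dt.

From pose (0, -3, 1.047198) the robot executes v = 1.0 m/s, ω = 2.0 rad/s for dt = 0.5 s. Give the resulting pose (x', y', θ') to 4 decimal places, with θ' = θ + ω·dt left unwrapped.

θ' = 1.0472 + 2.0·0.5 = 2.0472
R = v/ω = 1.0/2.0 = 0.5000
x' = 0 + 0.5000·(sin 2.0472 − sin 1.0472) = 0.0113
y' = -3 − 0.5000·(cos 2.0472 − cos 1.0472) = -2.5207

(0.0113, -2.5207, 2.0472)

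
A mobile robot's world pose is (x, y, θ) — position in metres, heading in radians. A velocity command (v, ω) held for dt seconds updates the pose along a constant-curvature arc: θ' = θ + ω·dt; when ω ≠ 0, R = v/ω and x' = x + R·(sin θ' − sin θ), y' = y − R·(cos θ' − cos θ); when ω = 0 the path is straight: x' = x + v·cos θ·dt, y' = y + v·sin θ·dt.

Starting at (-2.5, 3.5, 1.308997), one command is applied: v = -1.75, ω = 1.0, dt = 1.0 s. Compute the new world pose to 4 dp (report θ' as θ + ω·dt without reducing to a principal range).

θ' = 1.3090 + 1.0·1.0 = 2.3090
R = v/ω = -1.75/1.0 = -1.7500
x' = -2.5 + -1.7500·(sin 2.3090 − sin 1.3090) = -2.1041
y' = 3.5 − -1.7500·(cos 2.3090 − cos 1.3090) = 1.8694

(-2.1041, 1.8694, 2.3090)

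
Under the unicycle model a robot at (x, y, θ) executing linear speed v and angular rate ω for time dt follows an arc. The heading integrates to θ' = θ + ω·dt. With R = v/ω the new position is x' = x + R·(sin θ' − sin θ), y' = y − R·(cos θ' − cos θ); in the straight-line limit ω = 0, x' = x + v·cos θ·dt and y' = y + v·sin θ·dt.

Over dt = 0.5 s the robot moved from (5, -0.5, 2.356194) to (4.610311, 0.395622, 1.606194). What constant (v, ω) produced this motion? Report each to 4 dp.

Δθ = 1.606194 − 2.356194 = -0.750000
ω = Δθ/dt = -0.750000/0.5 = -1.5000
R = −Δy/(cos θ' − cos θ) = -1.3333
v = R·ω = -1.3333·-1.5000 = 2.0000

v = 2.0000, ω = -1.5000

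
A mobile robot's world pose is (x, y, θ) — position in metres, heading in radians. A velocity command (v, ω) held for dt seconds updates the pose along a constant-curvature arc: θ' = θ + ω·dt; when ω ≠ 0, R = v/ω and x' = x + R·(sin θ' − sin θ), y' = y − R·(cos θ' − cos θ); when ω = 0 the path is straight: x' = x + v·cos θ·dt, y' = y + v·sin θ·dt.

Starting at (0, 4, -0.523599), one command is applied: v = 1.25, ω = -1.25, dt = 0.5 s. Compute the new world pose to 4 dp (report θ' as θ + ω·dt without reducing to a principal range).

θ' = -0.5236 + -1.25·0.5 = -1.1486
R = v/ω = 1.25/-1.25 = -1.0000
x' = 0 + -1.0000·(sin -1.1486 − sin -0.5236) = 0.4122
y' = 4 − -1.0000·(cos -1.1486 − cos -0.5236) = 3.5437

(0.4122, 3.5437, -1.1486)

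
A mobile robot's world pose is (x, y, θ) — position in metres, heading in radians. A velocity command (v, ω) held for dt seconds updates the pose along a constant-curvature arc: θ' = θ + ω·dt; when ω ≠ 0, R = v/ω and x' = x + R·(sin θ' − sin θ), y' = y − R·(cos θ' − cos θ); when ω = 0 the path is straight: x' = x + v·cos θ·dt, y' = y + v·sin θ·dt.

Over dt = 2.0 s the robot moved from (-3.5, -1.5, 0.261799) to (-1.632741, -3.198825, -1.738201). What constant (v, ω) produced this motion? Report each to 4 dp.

Δθ = -1.738201 − 0.261799 = -2.000000
ω = Δθ/dt = -2.000000/2.0 = -1.0000
R = Δx/(sin θ' − sin θ) = -1.5000
v = R·ω = -1.5000·-1.0000 = 1.5000

v = 1.5000, ω = -1.0000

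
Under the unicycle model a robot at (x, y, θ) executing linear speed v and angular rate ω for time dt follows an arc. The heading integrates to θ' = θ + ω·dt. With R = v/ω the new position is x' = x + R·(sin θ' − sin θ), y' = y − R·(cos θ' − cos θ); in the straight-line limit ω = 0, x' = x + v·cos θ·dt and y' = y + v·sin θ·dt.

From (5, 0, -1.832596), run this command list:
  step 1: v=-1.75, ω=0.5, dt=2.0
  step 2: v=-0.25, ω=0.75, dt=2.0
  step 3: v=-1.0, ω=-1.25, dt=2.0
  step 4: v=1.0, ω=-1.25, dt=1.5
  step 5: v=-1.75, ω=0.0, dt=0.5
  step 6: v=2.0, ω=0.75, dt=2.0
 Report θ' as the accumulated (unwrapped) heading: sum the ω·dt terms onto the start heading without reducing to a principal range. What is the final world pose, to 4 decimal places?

step 1: θ'=-0.8326 (R=-3.5000) → pose (4.2081, 3.2612, -0.8326)
step 2: θ'=0.6674 (R=-0.3333) → pose (3.7553, 3.2987, 0.6674)
step 3: θ'=-1.8326 (R=0.8000) → pose (2.4874, 4.1341, -1.8326)
step 4: θ'=-3.7076 (R=-0.8000) → pose (1.2856, 3.6659, -3.7076)
step 5: θ'=-3.7076 (straight) → pose (2.0242, 3.1967, -3.7076)
step 6: θ'=-2.2076 (R=2.6667) → pose (-1.5499, 2.5316, -2.2076)

(-1.5499, 2.5316, -2.2076)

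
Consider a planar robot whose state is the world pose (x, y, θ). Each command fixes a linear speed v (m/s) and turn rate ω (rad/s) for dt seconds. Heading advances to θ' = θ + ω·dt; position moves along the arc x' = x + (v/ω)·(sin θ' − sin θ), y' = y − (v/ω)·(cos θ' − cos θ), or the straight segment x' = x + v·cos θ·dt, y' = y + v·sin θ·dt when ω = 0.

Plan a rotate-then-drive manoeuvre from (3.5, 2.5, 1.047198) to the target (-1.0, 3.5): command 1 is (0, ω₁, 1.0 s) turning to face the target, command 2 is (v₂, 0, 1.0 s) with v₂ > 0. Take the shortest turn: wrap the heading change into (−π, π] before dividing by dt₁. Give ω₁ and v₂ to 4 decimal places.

heading to target = atan2(3.5−2.5, -1−3.5) = 2.9229
Δθ = wrap(2.9229 − 1.0472) = 1.8757; ω₁ = Δθ/dt₁ = 1.8757
distance = √((-1−3.5)² + (3.5−2.5)²) = 4.6098; v₂ = distance/dt₂ = 4.6098

ω₁ = 1.8757, v₂ = 4.6098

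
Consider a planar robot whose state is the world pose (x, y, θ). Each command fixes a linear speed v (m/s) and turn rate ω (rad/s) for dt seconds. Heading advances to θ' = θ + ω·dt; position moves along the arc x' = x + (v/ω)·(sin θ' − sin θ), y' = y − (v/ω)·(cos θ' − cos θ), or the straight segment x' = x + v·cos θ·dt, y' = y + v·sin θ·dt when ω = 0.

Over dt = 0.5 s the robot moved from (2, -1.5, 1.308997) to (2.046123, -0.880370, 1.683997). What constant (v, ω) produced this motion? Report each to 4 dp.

Δθ = 1.683997 − 1.308997 = 0.375000
ω = Δθ/dt = 0.375000/0.5 = 0.7500
R = −Δy/(cos θ' − cos θ) = 1.6667
v = R·ω = 1.6667·0.7500 = 1.2500

v = 1.2500, ω = 0.7500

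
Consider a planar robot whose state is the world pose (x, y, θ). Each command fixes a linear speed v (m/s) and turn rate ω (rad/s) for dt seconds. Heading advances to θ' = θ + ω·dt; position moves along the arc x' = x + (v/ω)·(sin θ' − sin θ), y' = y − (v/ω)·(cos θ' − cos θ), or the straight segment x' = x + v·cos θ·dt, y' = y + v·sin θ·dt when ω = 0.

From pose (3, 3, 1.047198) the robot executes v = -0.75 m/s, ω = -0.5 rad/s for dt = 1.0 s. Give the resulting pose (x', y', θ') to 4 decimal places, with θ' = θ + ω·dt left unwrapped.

(2.4814, 2.4690, 0.5472)

θ' = 1.0472 + -0.5·1.0 = 0.5472
R = v/ω = -0.75/-0.5 = 1.5000
x' = 3 + 1.5000·(sin 0.5472 − sin 1.0472) = 2.4814
y' = 3 − 1.5000·(cos 0.5472 − cos 1.0472) = 2.4690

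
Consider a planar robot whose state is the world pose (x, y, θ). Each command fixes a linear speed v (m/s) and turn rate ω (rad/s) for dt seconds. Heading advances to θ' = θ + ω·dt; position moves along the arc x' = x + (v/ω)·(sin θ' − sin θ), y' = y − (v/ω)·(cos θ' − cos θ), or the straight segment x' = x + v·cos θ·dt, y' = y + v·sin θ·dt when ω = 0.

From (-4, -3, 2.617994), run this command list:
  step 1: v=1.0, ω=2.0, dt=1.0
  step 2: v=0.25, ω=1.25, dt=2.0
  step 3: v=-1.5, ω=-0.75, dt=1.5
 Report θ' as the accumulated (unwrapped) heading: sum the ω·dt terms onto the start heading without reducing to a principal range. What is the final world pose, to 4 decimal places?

(-6.4550, -4.1127, 5.9930)

step 1: θ'=4.6180 (R=0.5000) → pose (-4.7478, -3.3859, 4.6180)
step 2: θ'=7.1180 (R=0.2000) → pose (-4.4004, -3.5390, 7.1180)
step 3: θ'=5.9930 (R=2.0000) → pose (-6.4550, -4.1127, 5.9930)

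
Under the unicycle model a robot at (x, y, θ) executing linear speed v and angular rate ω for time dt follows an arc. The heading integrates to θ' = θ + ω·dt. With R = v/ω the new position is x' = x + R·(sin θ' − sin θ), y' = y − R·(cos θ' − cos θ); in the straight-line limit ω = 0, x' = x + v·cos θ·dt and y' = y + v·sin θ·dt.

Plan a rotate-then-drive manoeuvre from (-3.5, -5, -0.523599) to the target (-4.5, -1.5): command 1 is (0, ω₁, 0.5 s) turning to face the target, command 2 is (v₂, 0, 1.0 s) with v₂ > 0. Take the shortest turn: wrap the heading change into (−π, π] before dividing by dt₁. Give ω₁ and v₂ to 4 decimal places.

heading to target = atan2(-1.5−-5, -4.5−-3.5) = 1.8491
Δθ = wrap(1.8491 − -0.5236) = 2.3727; ω₁ = Δθ/dt₁ = 4.7454
distance = √((-4.5−-3.5)² + (-1.5−-5)²) = 3.6401; v₂ = distance/dt₂ = 3.6401

ω₁ = 4.7454, v₂ = 3.6401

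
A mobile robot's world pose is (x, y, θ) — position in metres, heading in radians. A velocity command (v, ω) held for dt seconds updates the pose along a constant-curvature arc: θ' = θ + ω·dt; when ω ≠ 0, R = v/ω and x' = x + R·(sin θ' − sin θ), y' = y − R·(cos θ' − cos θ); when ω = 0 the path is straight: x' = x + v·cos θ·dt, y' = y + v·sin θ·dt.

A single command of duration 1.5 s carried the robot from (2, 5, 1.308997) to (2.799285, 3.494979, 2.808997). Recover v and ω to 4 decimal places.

v = -1.2500, ω = 1.0000

Δθ = 2.808997 − 1.308997 = 1.500000
ω = Δθ/dt = 1.500000/1.5 = 1.0000
R = −Δy/(cos θ' − cos θ) = -1.2500
v = R·ω = -1.2500·1.0000 = -1.2500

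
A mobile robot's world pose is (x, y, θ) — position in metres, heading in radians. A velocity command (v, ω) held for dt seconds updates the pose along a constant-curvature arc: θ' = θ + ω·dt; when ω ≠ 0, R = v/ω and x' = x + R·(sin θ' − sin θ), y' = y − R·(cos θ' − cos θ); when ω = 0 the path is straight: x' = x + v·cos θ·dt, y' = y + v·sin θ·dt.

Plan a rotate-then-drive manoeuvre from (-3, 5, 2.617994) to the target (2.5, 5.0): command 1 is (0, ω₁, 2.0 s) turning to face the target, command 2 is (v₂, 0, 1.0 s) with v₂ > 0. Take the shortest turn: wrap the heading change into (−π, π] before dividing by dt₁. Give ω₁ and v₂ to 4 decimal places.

ω₁ = -1.3090, v₂ = 5.5000

heading to target = atan2(5−5, 2.5−-3) = 0.0000
Δθ = wrap(0.0000 − 2.6180) = -2.6180; ω₁ = Δθ/dt₁ = -1.3090
distance = √((2.5−-3)² + (5−5)²) = 5.5000; v₂ = distance/dt₂ = 5.5000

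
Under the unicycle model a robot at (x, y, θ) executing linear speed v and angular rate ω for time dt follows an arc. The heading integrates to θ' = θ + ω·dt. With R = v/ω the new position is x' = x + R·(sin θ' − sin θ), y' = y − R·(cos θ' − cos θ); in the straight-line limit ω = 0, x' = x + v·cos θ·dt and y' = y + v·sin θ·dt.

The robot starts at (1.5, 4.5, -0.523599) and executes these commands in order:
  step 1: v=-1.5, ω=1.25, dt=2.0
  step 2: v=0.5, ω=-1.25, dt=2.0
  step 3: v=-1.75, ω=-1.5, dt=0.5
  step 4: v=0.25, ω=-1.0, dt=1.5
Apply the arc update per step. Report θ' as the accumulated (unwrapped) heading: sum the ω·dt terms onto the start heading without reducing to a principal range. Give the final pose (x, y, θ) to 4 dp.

step 1: θ'=1.9764 (R=-1.2000) → pose (-0.2026, 2.9873, 1.9764)
step 2: θ'=-0.5236 (R=-0.4000) → pose (0.3649, 3.4915, -0.5236)
step 3: θ'=-1.2736 (R=1.1667) → pose (-0.1673, 4.1602, -1.2736)
step 4: θ'=-2.7736 (R=-0.2500) → pose (-0.3164, 3.8538, -2.7736)

(-0.3164, 3.8538, -2.7736)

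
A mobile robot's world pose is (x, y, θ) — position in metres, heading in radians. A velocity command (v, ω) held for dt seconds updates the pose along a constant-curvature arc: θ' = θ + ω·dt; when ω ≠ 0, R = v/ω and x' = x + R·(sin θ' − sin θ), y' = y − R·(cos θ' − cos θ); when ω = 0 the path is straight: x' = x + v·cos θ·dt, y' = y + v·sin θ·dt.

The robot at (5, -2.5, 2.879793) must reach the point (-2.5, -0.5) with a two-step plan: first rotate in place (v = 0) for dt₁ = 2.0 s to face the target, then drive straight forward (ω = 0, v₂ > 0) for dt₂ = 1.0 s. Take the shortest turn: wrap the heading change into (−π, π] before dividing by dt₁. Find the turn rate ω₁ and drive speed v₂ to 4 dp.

ω₁ = 0.0006, v₂ = 7.7621

heading to target = atan2(-0.5−-2.5, -2.5−5) = 2.8810
Δθ = wrap(2.8810 − 2.8798) = 0.0012; ω₁ = Δθ/dt₁ = 0.0006
distance = √((-2.5−5)² + (-0.5−-2.5)²) = 7.7621; v₂ = distance/dt₂ = 7.7621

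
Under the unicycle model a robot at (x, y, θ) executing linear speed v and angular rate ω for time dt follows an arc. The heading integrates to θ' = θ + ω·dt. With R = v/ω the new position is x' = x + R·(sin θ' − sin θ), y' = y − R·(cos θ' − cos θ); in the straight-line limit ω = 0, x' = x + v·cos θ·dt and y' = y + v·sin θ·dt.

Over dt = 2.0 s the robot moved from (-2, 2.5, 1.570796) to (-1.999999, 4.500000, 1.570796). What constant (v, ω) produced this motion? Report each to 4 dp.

v = 1.0000, ω = 0.0000

Δθ = 1.570796 − 1.570796 = 0.000000
ω = Δθ/dt = 0.000000/2.0 = 0.0000
ω = 0 → v = (Δx·cos θ + Δy·sin θ)/dt = 1.0000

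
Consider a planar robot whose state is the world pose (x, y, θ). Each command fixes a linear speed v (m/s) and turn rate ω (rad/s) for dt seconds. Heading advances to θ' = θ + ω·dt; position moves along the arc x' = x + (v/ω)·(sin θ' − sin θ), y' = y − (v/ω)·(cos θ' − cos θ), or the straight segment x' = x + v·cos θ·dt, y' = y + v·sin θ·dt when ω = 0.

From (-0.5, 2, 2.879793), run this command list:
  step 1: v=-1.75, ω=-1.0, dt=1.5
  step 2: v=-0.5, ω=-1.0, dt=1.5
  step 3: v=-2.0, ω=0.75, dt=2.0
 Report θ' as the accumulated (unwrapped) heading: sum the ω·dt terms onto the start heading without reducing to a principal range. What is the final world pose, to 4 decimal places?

(-2.7236, -2.5652, 1.3798)

step 1: θ'=1.3798 (R=1.7500) → pose (0.7652, -0.0226, 1.3798)
step 2: θ'=-0.1202 (R=0.5000) → pose (0.2144, -0.4241, -0.1202)
step 3: θ'=1.3798 (R=-2.6667) → pose (-2.7236, -2.5652, 1.3798)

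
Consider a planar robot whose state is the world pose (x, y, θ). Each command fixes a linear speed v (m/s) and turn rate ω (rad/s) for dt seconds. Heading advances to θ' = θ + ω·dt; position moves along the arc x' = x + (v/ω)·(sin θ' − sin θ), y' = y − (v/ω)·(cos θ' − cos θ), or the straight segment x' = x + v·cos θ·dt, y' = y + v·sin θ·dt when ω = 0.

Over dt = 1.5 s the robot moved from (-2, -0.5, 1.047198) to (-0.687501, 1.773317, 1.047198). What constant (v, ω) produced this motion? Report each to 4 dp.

Δθ = 1.047198 − 1.047198 = 0.000000
ω = Δθ/dt = 0.000000/1.5 = 0.0000
ω = 0 → v = (Δx·cos θ + Δy·sin θ)/dt = 1.7500

v = 1.7500, ω = 0.0000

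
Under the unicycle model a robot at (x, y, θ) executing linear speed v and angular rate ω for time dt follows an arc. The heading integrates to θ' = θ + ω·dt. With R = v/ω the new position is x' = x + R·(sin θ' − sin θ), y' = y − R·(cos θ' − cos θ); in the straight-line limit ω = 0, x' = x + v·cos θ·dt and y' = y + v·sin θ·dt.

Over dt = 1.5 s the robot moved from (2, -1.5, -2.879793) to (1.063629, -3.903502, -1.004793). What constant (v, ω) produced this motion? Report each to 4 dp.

Δθ = -1.004793 − -2.879793 = 1.875000
ω = Δθ/dt = 1.875000/1.5 = 1.2500
R = −Δy/(cos θ' − cos θ) = 1.6000
v = R·ω = 1.6000·1.2500 = 2.0000

v = 2.0000, ω = 1.2500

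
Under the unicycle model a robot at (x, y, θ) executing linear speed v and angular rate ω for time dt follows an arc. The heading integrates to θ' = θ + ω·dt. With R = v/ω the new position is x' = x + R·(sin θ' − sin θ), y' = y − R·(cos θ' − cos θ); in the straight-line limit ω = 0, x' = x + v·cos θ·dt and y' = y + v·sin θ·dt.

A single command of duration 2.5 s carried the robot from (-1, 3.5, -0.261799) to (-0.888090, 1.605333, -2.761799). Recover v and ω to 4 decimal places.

v = 1.0000, ω = -1.0000

Δθ = -2.761799 − -0.261799 = -2.500000
ω = Δθ/dt = -2.500000/2.5 = -1.0000
R = −Δy/(cos θ' − cos θ) = -1.0000
v = R·ω = -1.0000·-1.0000 = 1.0000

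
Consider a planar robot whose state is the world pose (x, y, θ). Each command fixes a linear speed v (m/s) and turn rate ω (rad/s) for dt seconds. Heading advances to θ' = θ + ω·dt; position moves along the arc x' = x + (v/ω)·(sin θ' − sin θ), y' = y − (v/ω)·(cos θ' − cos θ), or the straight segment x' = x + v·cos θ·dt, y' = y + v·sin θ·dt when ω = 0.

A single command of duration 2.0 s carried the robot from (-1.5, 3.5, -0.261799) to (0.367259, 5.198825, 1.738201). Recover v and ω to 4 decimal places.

Δθ = 1.738201 − -0.261799 = 2.000000
ω = Δθ/dt = 2.000000/2.0 = 1.0000
R = Δx/(sin θ' − sin θ) = 1.5000
v = R·ω = 1.5000·1.0000 = 1.5000

v = 1.5000, ω = 1.0000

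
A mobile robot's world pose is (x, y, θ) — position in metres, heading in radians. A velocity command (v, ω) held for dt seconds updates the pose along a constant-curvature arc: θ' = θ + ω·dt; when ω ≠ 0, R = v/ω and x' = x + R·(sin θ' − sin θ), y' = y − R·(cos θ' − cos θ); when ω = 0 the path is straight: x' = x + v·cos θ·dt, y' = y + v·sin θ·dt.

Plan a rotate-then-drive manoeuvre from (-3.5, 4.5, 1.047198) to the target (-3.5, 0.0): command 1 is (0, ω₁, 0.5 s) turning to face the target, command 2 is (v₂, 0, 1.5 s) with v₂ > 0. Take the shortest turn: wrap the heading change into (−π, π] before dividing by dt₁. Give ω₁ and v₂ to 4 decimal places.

ω₁ = -5.2360, v₂ = 3.0000

heading to target = atan2(0−4.5, -3.5−-3.5) = -1.5708
Δθ = wrap(-1.5708 − 1.0472) = -2.6180; ω₁ = Δθ/dt₁ = -5.2360
distance = √((-3.5−-3.5)² + (0−4.5)²) = 4.5000; v₂ = distance/dt₂ = 3.0000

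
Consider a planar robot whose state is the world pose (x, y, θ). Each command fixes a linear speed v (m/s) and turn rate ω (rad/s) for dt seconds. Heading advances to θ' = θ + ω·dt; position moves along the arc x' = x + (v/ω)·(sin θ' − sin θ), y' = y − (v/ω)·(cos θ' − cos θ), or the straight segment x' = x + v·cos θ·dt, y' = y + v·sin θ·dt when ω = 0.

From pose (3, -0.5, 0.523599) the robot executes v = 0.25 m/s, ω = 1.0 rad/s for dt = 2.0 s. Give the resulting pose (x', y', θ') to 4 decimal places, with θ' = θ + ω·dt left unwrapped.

θ' = 0.5236 + 1.0·2.0 = 2.5236
R = v/ω = 0.25/1.0 = 0.2500
x' = 3 + 0.2500·(sin 2.5236 − sin 0.5236) = 3.0199
y' = -0.5 − 0.2500·(cos 2.5236 − cos 0.5236) = -0.0797

(3.0199, -0.0797, 2.5236)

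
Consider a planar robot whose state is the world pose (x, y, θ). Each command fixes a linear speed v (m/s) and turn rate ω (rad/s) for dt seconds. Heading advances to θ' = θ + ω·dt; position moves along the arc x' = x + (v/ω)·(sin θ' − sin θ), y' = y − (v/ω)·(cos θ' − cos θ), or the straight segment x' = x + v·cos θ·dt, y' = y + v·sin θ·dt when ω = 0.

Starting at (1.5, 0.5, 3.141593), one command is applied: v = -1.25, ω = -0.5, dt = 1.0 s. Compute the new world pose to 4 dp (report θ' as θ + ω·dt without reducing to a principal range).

θ' = 3.1416 + -0.5·1.0 = 2.6416
R = v/ω = -1.25/-0.5 = 2.5000
x' = 1.5 + 2.5000·(sin 2.6416 − sin 3.1416) = 2.6986
y' = 0.5 − 2.5000·(cos 2.6416 − cos 3.1416) = 0.1940

(2.6986, 0.1940, 2.6416)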